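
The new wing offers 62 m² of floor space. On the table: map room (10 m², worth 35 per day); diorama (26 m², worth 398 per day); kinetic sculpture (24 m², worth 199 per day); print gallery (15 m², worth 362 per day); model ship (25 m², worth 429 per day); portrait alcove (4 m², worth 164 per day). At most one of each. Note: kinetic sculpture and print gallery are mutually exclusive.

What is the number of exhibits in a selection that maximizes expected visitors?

3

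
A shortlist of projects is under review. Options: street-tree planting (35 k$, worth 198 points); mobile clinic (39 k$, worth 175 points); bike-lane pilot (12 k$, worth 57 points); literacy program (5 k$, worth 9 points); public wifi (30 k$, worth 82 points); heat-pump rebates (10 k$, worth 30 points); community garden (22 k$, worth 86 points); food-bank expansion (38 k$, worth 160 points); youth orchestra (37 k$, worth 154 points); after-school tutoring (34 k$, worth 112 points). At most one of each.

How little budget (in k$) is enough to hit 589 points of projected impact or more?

Need the lightest bundle worth ≥ 589.
street-tree planting + mobile clinic + bike-lane pilot + food-bank expansion reaches 590 using 124 k$.
Below 124 k$ the best achievable stays under 589.

124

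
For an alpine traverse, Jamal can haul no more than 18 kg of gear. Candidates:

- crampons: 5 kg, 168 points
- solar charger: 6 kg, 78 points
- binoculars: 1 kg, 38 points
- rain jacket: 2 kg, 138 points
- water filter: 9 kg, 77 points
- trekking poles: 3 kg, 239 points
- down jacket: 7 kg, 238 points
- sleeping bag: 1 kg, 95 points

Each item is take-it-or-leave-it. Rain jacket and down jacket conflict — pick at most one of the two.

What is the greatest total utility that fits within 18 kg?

778

Ranking by ratio (utility/kg): sleeping bag 95.00, trekking poles 79.67, rain jacket 69.00, binoculars 38.00.
Taking crampons + binoculars + trekking poles + down jacket + sleeping bag: 17 kg used, 778 in utility.
The spare 1 kg is too small for any remaining item, and no feasible exchange beats 778.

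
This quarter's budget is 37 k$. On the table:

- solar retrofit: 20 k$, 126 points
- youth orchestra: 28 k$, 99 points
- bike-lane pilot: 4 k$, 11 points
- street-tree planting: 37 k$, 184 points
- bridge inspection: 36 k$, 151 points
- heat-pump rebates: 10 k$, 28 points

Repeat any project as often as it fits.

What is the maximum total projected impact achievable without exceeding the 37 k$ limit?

Greedy by ratio would take solar retrofit + bike-lane pilot + heat-pump rebates: 34 k$ used, total 165.
Dropping solar retrofit and bike-lane pilot and heat-pump rebates frees 34 k$; slotting in street-tree planting (37 k$) lifts the total to 184 at 37 k$.
Nothing else within 37 k$ beats 184.

184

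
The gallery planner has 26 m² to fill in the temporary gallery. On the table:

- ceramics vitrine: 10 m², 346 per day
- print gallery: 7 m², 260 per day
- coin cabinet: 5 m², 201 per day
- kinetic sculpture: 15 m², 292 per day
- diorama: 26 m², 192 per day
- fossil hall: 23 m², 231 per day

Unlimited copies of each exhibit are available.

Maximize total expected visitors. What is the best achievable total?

1005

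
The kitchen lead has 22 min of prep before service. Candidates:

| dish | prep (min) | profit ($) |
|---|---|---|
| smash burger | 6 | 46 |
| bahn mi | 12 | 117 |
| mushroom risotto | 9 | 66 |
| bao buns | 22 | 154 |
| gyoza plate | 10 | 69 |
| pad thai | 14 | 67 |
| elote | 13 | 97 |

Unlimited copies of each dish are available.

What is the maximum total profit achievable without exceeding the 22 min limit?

186

The ratio heuristic lands on smash burger + bahn mi (163) but leaves 4 min idle.
The 6 min tied up in smash burger is better spent on gyoza plate — total rises to 186 (22 min).
Nothing else within 22 min beats 186.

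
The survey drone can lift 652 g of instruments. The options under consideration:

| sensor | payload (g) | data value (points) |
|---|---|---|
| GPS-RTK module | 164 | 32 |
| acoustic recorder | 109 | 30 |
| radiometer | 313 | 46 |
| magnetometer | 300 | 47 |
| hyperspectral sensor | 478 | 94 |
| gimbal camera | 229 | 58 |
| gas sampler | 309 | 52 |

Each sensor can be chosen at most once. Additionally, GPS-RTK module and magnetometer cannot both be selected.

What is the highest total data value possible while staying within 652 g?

140

A density-first pass picks GPS-RTK module + acoustic recorder + gimbal camera — 120 at 502 g.
Dropping GPS-RTK module frees 164 g; slotting in gas sampler (309 g) lifts the total to 140 at 647 g.
Runner-up acoustic recorder + magnetometer + gimbal camera tops out at 135.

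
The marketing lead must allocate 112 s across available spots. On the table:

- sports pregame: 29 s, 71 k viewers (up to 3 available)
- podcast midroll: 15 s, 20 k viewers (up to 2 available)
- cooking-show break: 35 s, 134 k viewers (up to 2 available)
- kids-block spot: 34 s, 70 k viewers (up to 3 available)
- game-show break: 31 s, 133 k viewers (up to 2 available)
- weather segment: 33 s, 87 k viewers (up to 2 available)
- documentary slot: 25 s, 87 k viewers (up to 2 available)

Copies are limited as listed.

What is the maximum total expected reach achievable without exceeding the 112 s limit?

440

Taking the top-ratio spots first gives podcast midroll + cooking-show break + 2×game-show break for 420 (112 s).
The 50 s tied up in podcast midroll and cooking-show break is better spent on 2×documentary slot — total rises to 440 (112 s).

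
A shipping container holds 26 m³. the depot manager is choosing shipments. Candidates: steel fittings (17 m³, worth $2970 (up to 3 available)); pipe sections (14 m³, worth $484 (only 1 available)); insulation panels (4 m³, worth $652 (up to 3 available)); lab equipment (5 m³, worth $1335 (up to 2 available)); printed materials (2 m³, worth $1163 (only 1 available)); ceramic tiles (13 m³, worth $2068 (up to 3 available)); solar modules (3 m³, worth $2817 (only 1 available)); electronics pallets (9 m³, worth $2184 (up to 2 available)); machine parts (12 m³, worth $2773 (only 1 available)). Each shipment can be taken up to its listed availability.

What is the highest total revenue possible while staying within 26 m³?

The ratio heuristic lands on 2×lab equipment + printed materials + solar modules + electronics pallets (8834) but leaves 2 m³ idle.
Dropping 2×lab equipment frees 10 m³; slotting in machine parts (12 m³) lifts the total to 8937 at 26 m³.
Nothing else within 26 m³ beats 8937.

8937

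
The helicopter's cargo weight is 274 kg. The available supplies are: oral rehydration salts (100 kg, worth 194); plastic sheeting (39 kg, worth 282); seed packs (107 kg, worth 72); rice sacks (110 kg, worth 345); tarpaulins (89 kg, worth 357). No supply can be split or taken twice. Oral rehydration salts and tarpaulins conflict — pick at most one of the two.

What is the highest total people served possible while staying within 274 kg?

984

Plastic sheeting + rice sacks + tarpaulins uses 238 of the 274 kg and totals 984.
Next best is oral rehydration salts + plastic sheeting + rice sacks at 821 (249 kg) — short by 163.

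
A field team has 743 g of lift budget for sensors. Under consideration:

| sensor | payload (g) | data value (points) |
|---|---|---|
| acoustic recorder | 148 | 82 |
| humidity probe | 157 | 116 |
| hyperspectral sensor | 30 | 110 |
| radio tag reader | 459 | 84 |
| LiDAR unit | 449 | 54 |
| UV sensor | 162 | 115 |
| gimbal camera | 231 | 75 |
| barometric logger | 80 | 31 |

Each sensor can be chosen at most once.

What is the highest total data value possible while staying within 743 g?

498

Filling by ratio: acoustic recorder + humidity probe + hyperspectral sensor + UV sensor + barometric logger for 454, with 166 g left unused.
Replace barometric logger with gimbal camera: the trade gains 44 net, giving 498 at 728 g.
Next best is acoustic recorder + humidity probe + hyperspectral sensor + UV sensor + barometric logger at 454 (577 g) — short by 44.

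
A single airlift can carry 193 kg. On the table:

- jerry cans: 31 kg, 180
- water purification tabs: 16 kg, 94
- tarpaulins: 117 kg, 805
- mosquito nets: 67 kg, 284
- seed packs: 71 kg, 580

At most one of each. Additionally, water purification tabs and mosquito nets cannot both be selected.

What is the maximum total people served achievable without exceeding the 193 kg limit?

Best packing: tarpaulins + seed packs — 188 kg, 1385 total.

1385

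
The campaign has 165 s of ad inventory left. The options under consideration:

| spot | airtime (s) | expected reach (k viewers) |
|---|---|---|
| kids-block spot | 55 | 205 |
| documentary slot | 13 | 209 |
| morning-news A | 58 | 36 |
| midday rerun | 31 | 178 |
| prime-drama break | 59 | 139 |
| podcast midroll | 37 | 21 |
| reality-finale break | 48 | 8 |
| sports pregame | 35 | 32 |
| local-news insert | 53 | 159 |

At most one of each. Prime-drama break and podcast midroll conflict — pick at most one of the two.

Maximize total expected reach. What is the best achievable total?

751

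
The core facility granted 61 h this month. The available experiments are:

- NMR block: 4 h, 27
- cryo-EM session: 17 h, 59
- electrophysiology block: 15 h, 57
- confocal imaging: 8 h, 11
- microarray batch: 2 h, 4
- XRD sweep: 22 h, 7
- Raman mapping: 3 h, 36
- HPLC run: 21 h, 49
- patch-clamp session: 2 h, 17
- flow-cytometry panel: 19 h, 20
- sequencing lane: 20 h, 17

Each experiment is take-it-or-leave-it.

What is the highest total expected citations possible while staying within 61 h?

228

Density check — Raman mapping 12.00, patch-clamp session 8.50, NMR block 6.75, electrophysiology block 3.80 are the best per h.
The ratio heuristic lands on NMR block + cryo-EM session + electrophysiology block + confocal imaging + microarray batch + Raman mapping + patch-clamp session (211) but leaves 10 h idle.
The 12 h tied up in confocal imaging and microarray batch and patch-clamp session is better spent on HPLC run — total rises to 228 (60 h).
Every other selection either busts 61 h or fails to beat 228.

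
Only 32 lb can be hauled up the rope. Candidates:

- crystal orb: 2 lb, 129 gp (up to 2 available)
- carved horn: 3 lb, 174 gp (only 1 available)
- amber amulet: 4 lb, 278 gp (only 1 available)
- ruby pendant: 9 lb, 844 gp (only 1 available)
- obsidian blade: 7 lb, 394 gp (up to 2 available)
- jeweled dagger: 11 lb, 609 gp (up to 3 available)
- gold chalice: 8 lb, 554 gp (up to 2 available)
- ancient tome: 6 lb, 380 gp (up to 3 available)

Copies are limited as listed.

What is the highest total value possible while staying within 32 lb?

2404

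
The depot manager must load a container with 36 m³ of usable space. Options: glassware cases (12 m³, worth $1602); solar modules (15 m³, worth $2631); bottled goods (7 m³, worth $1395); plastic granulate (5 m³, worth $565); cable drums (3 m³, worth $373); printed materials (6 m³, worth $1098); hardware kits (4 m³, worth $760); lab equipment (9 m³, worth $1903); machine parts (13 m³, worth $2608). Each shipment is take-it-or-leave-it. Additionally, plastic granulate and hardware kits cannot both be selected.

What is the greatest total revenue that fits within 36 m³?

The ratio ordering already packs tightly: bottled goods + cable drums + hardware kits + lab equipment + machine parts, 36 m³, 7039.
An exhaustive check of the 512 subsets confirms 7039.

7039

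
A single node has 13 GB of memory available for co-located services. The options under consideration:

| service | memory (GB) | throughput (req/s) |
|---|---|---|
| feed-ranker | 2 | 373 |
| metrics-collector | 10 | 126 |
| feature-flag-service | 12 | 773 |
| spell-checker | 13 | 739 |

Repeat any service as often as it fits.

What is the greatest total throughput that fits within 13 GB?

2238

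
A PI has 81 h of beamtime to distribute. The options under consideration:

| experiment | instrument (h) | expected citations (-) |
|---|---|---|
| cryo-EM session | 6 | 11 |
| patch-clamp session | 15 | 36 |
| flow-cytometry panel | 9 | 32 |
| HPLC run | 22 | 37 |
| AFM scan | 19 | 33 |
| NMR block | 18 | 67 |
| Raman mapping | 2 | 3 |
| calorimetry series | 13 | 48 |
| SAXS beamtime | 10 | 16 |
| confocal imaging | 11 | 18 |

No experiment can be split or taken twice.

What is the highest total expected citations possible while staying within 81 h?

227

Ranking by ratio (expected citations/h): NMR block 3.72, calorimetry series 3.69, flow-cytometry panel 3.56, patch-clamp session 2.40.
The ratio ordering already packs tightly: cryo-EM session + patch-clamp session + flow-cytometry panel + AFM scan + NMR block + calorimetry series, 80 h, 227.
The spare 1 h is too small for any remaining experiment, and no exchange beats 227.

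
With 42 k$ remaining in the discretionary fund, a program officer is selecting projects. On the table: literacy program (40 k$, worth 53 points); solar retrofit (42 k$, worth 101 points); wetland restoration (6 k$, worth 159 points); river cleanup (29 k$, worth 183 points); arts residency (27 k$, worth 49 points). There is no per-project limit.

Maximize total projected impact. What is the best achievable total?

1113

Best packing: 7×wetland restoration — 42 k$, 1113 total.
No other feasible combination exceeds 1113.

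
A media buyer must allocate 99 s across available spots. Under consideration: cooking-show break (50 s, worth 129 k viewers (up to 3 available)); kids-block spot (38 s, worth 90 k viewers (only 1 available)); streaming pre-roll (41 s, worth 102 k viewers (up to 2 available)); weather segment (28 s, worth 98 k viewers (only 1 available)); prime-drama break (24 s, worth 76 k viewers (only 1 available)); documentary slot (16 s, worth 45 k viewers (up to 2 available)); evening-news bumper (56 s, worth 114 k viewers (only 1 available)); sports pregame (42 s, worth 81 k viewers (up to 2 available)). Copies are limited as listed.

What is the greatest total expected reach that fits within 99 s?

By expected reach per s: weather segment 3.50, prime-drama break 3.17, documentary slot 2.81, cooking-show break 2.58 lead.
Taking the top-ratio spots first gives weather segment + prime-drama break + 2×documentary slot for 264 (84 s).
Dropping prime-drama break frees 24 s; slotting in kids-block spot (38 s) lifts the total to 278 at 98 s.
No other feasible combination exceeds 278.

278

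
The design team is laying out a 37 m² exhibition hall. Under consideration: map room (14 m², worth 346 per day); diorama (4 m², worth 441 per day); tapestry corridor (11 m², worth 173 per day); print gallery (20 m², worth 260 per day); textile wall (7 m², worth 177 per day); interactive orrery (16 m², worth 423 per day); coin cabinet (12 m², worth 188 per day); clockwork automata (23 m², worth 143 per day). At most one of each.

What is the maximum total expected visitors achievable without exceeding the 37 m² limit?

1210

Density check — diorama 110.25, interactive orrery 26.44, textile wall 25.29, map room 24.71 are the best per m².
Filling by ratio: diorama + textile wall + interactive orrery for 1041, with 10 m² left unused.
The 7 m² tied up in textile wall is better spent on map room — total rises to 1210 (34 m²).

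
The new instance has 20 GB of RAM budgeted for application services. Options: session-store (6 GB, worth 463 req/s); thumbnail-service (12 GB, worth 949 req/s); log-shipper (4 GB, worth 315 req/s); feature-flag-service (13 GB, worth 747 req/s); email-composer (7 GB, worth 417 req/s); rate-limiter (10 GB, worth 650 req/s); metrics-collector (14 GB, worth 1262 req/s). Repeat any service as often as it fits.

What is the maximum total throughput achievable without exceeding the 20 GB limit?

The ratio heuristic lands on log-shipper + metrics-collector (1577) but leaves 2 GB idle.
Dropping log-shipper frees 4 GB; slotting in session-store (6 GB) lifts the total to 1725 at 20 GB.

1725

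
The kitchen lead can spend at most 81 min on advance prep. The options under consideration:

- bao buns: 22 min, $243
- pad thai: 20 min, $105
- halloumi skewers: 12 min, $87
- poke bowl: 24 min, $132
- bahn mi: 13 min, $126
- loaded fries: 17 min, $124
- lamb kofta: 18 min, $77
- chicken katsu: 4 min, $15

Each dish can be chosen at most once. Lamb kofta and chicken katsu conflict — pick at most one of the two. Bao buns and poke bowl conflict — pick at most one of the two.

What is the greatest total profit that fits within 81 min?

613

Greedy by ratio would take bao buns + halloumi skewers + bahn mi + loaded fries + chicken katsu: 68 min used, total 595.
Dropping halloumi skewers frees 12 min; slotting in pad thai (20 min) lifts the total to 613 at 76 min.
The spare 5 min is too small for any remaining dish, and no feasible exchange beats 613.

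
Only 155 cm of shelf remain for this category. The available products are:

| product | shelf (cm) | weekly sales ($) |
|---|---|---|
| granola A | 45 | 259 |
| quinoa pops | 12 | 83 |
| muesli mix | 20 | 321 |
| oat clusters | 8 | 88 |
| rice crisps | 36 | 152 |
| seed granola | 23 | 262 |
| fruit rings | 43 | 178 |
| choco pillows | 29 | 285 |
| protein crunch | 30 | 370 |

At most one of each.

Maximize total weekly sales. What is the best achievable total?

A density-first pass picks quinoa pops + muesli mix + oat clusters + seed granola + choco pillows + protein crunch — 1409 at 122 cm.
The 12 cm tied up in quinoa pops is better spent on granola A — total rises to 1585 (155 cm).
That's the maximum — no swap from here does better than 1585.

1585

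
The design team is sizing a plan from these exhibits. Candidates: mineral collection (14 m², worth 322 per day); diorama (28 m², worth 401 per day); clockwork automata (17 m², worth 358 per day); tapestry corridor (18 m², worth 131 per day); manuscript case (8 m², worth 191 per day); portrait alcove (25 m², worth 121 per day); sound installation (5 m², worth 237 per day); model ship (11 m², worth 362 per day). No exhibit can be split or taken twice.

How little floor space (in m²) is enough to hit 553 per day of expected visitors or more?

16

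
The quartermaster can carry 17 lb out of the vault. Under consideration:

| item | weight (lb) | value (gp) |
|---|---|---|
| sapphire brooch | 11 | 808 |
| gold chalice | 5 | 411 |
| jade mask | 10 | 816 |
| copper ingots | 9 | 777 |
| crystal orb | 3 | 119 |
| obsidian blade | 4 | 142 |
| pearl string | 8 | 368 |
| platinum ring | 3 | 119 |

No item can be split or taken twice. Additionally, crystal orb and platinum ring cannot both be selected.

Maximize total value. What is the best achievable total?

Density check — copper ingots 86.33, gold chalice 82.20, jade mask 81.60, sapphire brooch 73.45 are the best per lb.
Gold chalice + copper ingots + crystal orb uses 17 of the 17 lb and totals 1307.
Gold chalice + copper ingots + platinum ring (17 lb) also reaches 1307 — a tie, but nothing goes higher.

1307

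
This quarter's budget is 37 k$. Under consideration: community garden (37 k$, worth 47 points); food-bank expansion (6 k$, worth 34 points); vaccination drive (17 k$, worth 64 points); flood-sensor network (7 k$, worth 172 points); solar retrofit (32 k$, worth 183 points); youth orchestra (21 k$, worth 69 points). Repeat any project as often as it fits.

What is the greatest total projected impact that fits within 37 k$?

860

Density check — flood-sensor network 24.57, solar retrofit 5.72, food-bank expansion 5.67, vaccination drive 3.76 are the best per k$.
The ratio ordering already packs tightly: 5×flood-sensor network, 35 k$, 860.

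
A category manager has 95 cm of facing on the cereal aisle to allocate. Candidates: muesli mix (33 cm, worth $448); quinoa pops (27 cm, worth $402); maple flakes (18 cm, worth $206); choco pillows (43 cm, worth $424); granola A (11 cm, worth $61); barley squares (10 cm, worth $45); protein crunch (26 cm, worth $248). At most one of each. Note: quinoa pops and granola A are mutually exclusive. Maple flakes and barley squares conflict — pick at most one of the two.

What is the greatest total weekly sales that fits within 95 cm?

1098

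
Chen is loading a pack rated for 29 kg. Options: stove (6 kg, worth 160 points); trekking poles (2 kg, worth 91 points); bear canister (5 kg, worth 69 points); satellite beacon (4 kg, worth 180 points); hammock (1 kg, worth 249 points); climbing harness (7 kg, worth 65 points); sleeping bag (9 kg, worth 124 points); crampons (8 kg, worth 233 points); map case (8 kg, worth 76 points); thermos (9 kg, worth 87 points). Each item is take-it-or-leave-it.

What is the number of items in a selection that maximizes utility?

6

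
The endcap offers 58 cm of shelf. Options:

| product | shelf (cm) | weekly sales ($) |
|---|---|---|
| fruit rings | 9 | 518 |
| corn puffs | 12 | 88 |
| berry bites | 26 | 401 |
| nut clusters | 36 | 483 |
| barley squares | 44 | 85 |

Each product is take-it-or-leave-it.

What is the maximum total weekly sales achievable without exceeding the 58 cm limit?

1089

Greedy by ratio would take fruit rings + corn puffs + berry bites: 47 cm used, total 1007.
Replace berry bites with nut clusters: the trade gains 82 net, giving 1089 at 57 cm.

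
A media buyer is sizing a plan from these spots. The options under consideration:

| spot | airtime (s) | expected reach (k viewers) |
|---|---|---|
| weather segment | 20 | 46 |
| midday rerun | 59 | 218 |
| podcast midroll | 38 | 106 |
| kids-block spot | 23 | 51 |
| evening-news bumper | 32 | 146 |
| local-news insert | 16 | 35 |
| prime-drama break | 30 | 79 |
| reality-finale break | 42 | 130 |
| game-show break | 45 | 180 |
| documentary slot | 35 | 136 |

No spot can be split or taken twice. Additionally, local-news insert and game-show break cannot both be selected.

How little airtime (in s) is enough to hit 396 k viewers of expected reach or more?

Look for the lowest-airtime combination reaching 396.
midday rerun + game-show break: 398 expected reach at 104 s.
No combination under 104 s hits 396.

104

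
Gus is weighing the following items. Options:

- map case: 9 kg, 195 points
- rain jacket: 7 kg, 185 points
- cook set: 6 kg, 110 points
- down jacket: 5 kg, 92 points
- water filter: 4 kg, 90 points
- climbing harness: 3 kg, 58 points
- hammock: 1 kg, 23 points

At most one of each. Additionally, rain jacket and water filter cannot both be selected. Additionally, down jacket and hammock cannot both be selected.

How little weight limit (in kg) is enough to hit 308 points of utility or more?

14

Need the lightest bundle worth ≥ 308.
rain jacket + cook set + hammock: 318 utility at 14 kg.
Below 14 kg the best achievable stays under 308.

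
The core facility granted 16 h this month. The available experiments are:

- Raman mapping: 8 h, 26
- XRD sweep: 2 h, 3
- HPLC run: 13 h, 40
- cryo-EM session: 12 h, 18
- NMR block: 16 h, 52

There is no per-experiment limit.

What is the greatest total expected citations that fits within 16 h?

Best packing: 2×Raman mapping — 16 h, 52 total.
That's the maximum — no swap from here does better than 52.

52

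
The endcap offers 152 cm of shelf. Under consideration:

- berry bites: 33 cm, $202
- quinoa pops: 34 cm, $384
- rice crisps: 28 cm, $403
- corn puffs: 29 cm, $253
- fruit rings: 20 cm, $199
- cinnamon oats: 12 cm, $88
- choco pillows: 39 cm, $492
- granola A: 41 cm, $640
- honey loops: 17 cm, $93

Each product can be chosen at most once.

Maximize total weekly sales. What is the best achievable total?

1919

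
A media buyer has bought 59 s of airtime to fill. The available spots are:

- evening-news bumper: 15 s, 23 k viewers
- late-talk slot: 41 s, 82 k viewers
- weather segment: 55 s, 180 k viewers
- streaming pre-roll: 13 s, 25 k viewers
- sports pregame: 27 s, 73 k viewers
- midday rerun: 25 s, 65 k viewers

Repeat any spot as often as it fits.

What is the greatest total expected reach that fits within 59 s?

180

By expected reach per s: weather segment 3.27, sports pregame 2.70, midday rerun 2.60 lead.
Taking weather segment: 55 s used, 180 in expected reach.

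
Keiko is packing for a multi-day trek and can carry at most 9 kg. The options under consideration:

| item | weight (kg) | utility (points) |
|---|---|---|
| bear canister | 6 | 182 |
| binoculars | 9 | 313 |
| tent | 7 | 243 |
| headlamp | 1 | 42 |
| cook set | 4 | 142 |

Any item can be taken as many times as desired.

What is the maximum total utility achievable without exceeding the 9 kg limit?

378

Density check — headlamp 42.00, cook set 35.50, binoculars 34.78 are the best per kg.
Taking 9×headlamp: 9 kg used, 378 in utility.
No other feasible combination exceeds 378.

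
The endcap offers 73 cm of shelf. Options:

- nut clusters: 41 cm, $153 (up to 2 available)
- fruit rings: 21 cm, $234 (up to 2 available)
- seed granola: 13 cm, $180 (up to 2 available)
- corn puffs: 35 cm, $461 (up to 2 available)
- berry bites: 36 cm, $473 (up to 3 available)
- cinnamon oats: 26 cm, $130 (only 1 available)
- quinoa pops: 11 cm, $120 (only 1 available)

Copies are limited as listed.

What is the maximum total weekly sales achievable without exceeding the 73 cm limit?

953

The ratio heuristic lands on 2×seed granola + corn puffs + quinoa pops (941) but leaves 1 cm idle.
Dropping corn puffs frees 35 cm; slotting in berry bites (36 cm) lifts the total to 953 at 73 cm.
Nothing else within 73 cm beats 953.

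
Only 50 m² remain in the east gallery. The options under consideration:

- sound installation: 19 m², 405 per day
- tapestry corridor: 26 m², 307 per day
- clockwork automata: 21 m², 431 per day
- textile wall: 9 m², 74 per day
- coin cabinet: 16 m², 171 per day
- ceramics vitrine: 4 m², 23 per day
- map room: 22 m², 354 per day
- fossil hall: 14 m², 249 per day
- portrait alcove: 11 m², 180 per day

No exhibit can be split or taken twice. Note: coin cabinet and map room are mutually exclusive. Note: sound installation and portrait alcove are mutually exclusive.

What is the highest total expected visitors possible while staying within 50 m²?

Density check — sound installation 21.32, clockwork automata 20.52, fossil hall 17.79 are the best per m².
Taking sound installation + clockwork automata + textile wall: 49 m² used, 910 in expected visitors.
Next best is clockwork automata + ceramics vitrine + fossil hall + portrait alcove at 883 (50 m²) — short by 27.

910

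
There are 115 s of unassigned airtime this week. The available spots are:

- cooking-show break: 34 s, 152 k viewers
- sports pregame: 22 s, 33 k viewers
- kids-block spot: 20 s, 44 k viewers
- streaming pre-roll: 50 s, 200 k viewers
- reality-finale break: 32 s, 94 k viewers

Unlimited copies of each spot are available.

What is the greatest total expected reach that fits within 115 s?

456

Density check — cooking-show break 4.47, streaming pre-roll 4.00, reality-finale break 2.94 are the best per s.
Taking 3×cooking-show break: 102 s used, 456 in expected reach.
The spare 13 s is too small for any remaining spot, and no exchange beats 456.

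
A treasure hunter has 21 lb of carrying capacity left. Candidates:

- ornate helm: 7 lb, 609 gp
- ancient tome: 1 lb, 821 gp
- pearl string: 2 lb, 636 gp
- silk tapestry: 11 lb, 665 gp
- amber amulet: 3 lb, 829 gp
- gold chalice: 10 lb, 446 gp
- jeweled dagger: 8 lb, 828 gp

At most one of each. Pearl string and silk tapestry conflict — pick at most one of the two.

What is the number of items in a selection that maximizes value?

The maximum value within 21 lb is 3723.
One optimal bundle: ornate helm + ancient tome + pearl string + amber amulet + jeweled dagger (21 lb).
Every optimal selection uses 5 items.

5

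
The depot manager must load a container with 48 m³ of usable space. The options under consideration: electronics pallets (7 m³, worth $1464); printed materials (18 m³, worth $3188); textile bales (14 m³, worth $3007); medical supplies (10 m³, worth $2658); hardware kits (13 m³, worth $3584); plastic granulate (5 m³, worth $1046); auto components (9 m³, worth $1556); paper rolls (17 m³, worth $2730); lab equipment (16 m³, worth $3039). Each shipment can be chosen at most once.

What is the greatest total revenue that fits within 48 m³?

10894

The ratio heuristic lands on textile bales + medical supplies + hardware kits + plastic granulate (10295) but leaves 6 m³ idle.
Dropping textile bales and plastic granulate frees 19 m³; slotting in electronics pallets + printed materials (25 m³) lifts the total to 10894 at 48 m³.
No other feasible combination exceeds 10894.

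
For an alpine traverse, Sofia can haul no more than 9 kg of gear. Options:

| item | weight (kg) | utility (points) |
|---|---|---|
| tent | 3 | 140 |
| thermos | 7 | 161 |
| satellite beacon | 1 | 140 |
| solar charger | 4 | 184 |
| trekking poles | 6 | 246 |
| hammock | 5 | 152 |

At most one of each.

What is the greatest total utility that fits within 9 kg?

464

By utility per kg: satellite beacon 140.00, tent 46.67, solar charger 46.00, trekking poles 41.00 lead.
The ratio ordering already packs tightly: tent + satellite beacon + solar charger, 8 kg, 464.
The closest alternative, tent + satellite beacon + hammock, reaches only 432.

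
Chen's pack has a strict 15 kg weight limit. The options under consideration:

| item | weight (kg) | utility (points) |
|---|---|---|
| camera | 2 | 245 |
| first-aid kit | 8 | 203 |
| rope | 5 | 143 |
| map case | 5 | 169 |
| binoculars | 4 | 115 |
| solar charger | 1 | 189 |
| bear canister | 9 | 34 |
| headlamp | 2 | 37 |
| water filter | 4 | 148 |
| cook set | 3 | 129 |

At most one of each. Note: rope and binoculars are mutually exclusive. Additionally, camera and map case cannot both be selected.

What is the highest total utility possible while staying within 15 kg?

854

Ranking by ratio (utility/kg): solar charger 189.00, camera 122.50, cook set 43.00.
Best packing: camera + rope + solar charger + water filter + cook set — 15 kg, 854 total.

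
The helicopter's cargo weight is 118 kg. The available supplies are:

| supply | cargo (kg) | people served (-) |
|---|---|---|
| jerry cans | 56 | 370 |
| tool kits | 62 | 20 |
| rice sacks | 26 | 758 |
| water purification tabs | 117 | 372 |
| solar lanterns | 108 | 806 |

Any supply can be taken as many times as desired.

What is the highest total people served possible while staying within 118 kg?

3032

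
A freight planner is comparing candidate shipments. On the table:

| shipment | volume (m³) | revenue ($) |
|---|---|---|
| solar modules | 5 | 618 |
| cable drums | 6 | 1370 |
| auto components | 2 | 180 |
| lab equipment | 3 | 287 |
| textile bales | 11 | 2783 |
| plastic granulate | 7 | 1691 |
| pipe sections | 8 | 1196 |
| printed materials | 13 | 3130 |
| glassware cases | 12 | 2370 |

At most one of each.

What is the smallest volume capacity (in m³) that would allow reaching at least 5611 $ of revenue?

Minimise m³ subject to total revenue ≥ 5611.
cable drums + textile bales + plastic granulate: 5844 revenue at 24 m³.
Below 24 m³ the best achievable stays under 5611.

24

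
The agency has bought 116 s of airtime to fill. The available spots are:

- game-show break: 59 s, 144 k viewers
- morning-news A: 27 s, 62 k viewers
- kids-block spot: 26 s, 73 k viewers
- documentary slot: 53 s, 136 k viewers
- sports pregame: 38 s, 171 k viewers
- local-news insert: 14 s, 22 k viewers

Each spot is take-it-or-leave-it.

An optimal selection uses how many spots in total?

Optimal total is 337.
game-show break + sports pregame + local-news insert hits 337 at 111 s.
All optima have 3 spots.

3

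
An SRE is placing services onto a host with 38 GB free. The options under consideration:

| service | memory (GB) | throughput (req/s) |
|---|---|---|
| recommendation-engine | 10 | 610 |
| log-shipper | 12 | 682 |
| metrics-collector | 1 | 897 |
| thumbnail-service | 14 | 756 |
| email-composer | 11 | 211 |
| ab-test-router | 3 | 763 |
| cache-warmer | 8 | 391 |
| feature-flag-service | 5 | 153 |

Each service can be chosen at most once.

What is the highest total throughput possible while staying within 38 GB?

Density check — metrics-collector 897.00, ab-test-router 254.33, recommendation-engine 61.00, log-shipper 56.83 are the best per GB.
A density-first pass picks recommendation-engine + log-shipper + metrics-collector + ab-test-router + cache-warmer — 3343 at 34 GB.
Dropping recommendation-engine frees 10 GB; slotting in thumbnail-service (14 GB) lifts the total to 3489 at 38 GB.
Runner-up recommendation-engine + metrics-collector + thumbnail-service + ab-test-router + cache-warmer tops out at 3417.

3489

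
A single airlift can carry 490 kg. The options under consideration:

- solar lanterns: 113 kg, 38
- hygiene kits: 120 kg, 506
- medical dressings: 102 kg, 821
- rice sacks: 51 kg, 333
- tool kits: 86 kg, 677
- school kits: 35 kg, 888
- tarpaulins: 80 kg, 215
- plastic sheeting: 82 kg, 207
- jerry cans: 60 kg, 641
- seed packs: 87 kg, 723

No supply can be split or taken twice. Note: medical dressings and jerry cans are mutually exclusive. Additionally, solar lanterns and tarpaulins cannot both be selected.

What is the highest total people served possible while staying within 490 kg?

3948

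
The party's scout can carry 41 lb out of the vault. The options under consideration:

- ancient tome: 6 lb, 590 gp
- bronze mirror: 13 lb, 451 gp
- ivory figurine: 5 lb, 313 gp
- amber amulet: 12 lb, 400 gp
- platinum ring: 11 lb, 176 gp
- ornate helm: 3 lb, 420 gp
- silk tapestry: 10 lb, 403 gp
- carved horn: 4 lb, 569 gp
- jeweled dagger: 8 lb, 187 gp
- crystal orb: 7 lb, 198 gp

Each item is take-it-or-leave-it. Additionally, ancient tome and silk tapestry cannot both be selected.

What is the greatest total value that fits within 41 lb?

2541

Ranking by ratio (value/lb): carved horn 142.25, ornate helm 140.00, ancient tome 98.33.
Best packing: ancient tome + bronze mirror + ivory figurine + ornate helm + carved horn + crystal orb — 38 lb, 2541 total.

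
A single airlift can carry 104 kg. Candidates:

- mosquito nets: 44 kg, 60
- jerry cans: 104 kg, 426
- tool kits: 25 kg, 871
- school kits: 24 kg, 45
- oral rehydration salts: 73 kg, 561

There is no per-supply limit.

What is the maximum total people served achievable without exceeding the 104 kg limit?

3484

4×tool kits uses 100 of the 104 kg and totals 3484.
Nothing else within 104 kg beats 3484.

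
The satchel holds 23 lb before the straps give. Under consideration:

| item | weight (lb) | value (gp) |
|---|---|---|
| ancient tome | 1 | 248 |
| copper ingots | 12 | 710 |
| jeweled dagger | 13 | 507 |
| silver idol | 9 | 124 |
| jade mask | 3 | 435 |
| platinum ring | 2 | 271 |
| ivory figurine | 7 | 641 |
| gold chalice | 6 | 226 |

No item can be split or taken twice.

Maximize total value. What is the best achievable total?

By value per lb: ancient tome 248.00, jade mask 145.00, platinum ring 135.50 lead.
A density-first pass picks ancient tome + jade mask + platinum ring + ivory figurine + gold chalice — 1821 at 19 lb.
Dropping platinum ring and gold chalice frees 8 lb; slotting in copper ingots (12 lb) lifts the total to 2034 at 23 lb.
Next best is ancient tome + copper ingots + platinum ring + ivory figurine at 1870 (22 lb) — short by 164.

2034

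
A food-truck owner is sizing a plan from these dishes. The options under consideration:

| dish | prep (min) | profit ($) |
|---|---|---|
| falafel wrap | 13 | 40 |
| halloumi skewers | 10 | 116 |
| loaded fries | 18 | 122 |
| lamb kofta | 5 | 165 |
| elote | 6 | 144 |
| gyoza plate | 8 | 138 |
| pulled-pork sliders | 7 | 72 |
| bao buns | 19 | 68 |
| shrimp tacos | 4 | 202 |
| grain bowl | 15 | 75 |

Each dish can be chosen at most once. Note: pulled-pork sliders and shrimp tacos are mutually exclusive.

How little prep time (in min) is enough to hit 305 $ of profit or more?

9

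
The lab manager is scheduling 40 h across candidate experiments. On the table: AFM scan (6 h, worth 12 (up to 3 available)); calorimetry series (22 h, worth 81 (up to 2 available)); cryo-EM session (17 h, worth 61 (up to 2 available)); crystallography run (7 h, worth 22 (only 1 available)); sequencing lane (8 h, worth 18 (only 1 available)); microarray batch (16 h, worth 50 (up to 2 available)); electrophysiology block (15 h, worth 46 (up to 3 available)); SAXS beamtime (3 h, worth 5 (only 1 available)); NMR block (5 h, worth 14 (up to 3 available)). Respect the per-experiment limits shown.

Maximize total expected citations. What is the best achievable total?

142

Calorimetry series + cryo-EM session uses 39 of the 40 h and totals 142.
No other feasible combination exceeds 142.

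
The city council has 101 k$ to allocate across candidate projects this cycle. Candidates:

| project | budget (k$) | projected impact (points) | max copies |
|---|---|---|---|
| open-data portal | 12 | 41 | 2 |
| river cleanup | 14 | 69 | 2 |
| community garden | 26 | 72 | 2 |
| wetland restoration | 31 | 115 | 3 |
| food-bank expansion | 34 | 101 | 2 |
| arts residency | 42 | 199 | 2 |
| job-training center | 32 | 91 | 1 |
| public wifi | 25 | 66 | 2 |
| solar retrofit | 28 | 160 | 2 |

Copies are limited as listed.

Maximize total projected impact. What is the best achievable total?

519

Ranking by ratio (projected impact/k$): solar retrofit 5.71, river cleanup 4.93, arts residency 4.74.
Taking the top-ratio projects first gives open-data portal + 2×river cleanup + 2×solar retrofit for 499 (96 k$).
The 40 k$ tied up in open-data portal and 2×river cleanup is better spent on arts residency — total rises to 519 (98 k$).
The spare 3 k$ is too small for any remaining project, and no exchange beats 519.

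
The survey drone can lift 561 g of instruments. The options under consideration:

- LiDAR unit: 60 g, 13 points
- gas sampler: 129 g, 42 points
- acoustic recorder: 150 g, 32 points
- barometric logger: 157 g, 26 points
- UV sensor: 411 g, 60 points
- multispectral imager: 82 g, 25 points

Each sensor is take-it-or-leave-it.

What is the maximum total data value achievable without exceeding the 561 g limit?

125

Ranking by ratio (data value/g): gas sampler 0.33, multispectral imager 0.30, LiDAR unit 0.22, acoustic recorder 0.21.
A density-first pass picks LiDAR unit + gas sampler + acoustic recorder + multispectral imager — 112 at 421 g.
Replace LiDAR unit with barometric logger: the trade gains 13 net, giving 125 at 518 g.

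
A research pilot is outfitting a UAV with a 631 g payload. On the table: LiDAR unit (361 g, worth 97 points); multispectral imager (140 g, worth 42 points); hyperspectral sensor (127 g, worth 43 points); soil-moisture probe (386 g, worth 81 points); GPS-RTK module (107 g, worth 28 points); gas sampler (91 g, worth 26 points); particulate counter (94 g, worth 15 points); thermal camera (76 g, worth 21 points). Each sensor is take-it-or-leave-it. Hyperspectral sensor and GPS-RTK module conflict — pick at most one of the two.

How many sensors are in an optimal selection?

Optimal total is 182.
For example LiDAR unit + multispectral imager + hyperspectral sensor achieves it, using 628 g.
Any selection reaching 182 contains exactly 3 sensors.

3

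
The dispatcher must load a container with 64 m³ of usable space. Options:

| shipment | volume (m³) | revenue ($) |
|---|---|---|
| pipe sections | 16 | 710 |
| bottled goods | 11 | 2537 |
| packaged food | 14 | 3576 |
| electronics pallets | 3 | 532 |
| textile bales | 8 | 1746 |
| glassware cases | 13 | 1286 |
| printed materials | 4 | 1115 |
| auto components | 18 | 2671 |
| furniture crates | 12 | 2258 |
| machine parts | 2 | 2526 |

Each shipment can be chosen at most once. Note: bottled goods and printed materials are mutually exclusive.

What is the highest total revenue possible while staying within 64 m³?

14461

Ranking by ratio (revenue/m³): machine parts 1263.00, printed materials 278.75, packaged food 255.43.
Best packing: bottled goods + packaged food + electronics pallets + textile bales + glassware cases + furniture crates + machine parts — 63 m³, 14461 total.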